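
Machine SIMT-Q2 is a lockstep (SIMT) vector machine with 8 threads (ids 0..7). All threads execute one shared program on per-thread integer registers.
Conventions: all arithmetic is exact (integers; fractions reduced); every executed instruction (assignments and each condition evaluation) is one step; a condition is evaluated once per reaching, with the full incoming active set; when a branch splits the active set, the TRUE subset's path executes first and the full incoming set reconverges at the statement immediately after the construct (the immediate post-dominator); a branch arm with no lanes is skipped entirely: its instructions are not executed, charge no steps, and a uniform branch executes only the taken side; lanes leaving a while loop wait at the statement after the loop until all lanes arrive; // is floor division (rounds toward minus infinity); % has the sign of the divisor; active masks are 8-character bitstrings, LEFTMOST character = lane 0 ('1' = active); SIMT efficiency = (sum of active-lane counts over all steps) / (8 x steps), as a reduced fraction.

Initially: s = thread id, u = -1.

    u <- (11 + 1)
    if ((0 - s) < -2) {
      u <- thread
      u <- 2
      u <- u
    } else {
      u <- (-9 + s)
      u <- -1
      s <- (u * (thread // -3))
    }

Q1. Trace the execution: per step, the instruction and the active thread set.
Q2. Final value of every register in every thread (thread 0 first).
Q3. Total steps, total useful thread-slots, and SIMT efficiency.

step 0: u <- (11 + 1)                11111111
step 1: eval ((0 - s) < -2)          11111111
step 2: u <- thread                  00011111
step 3: u <- 2                       00011111
step 4: u <- u                       00011111
step 5: u <- (-9 + s)                11100000
step 6: u <- -1                      11100000
step 7: s <- (u * (thread // -3))    11100000

Answer: 8 steps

s: 0,1,1,3,4,5,6,7
u: -1,-1,-1,2,2,2,2,2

steps = 8; useful = 40; efficiency = 40/64 = 5/8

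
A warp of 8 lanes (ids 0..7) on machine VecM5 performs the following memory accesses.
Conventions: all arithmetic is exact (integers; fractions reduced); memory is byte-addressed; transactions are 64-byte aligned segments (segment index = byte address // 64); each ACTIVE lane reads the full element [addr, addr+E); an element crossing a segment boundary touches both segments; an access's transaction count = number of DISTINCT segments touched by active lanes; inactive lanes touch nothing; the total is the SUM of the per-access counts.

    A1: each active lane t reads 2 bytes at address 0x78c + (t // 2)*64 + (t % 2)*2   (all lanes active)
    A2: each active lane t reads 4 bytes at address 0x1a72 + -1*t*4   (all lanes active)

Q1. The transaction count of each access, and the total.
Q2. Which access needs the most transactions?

A1: 4 transactions
A2: 1 transaction

Answer: 4,1; total 5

Answer: A1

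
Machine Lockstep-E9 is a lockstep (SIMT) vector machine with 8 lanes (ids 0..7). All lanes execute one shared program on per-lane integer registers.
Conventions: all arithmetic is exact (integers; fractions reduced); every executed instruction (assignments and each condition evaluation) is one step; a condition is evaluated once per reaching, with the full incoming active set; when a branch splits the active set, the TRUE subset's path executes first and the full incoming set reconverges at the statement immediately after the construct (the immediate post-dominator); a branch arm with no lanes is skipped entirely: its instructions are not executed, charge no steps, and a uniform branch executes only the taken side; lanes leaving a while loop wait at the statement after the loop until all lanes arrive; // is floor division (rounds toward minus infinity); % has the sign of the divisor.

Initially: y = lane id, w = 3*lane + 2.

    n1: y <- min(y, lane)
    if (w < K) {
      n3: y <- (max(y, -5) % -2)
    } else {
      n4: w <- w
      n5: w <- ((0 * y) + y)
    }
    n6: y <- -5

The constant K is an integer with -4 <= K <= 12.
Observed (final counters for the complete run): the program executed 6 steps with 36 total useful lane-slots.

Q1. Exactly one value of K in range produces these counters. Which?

Answer: K = 12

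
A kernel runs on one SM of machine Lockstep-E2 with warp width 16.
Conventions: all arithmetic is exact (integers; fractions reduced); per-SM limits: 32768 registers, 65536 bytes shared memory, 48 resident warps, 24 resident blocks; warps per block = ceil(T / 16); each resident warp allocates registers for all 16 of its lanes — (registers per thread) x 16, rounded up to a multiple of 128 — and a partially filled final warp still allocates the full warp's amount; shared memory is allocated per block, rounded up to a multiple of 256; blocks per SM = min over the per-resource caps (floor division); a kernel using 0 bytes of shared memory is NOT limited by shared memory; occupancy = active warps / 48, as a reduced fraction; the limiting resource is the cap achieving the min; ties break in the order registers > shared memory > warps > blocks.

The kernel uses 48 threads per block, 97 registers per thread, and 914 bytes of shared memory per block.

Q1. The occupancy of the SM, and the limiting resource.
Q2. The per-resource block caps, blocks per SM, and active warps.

Answer: occupancy 3/8, limited by registers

registers: 6 blocks
shared memory: 64 blocks
warps: 16 blocks
blocks: 24 blocks

Answer: 6 blocks, 18 active warps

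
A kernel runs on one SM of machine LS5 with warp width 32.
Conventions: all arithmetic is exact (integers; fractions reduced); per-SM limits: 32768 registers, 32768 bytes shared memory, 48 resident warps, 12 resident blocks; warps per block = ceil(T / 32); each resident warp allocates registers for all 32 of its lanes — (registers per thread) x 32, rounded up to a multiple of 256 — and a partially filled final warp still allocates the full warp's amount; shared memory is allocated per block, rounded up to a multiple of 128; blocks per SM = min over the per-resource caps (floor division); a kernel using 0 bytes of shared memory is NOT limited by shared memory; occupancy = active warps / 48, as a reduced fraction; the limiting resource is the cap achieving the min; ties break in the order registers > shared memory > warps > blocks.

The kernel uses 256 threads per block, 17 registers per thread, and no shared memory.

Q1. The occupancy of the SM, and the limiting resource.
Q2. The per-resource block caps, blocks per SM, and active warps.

Answer: occupancy 5/6, limited by registers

registers: 5 blocks
shared memory: no limit (kernel uses none)
warps: 6 blocks
blocks: 12 blocks

Answer: 5 blocks, 40 active warps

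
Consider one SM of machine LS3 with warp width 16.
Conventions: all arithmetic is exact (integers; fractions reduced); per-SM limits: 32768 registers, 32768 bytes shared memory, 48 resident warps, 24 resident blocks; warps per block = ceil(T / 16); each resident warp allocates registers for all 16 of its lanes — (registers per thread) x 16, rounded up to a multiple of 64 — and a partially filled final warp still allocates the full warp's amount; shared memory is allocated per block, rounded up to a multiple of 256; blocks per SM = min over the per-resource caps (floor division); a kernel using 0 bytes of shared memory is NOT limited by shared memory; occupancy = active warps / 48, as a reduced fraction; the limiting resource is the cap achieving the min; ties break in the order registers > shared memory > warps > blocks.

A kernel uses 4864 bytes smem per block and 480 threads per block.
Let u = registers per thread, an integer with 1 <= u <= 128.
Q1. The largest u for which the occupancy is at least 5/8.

Answer: u = 68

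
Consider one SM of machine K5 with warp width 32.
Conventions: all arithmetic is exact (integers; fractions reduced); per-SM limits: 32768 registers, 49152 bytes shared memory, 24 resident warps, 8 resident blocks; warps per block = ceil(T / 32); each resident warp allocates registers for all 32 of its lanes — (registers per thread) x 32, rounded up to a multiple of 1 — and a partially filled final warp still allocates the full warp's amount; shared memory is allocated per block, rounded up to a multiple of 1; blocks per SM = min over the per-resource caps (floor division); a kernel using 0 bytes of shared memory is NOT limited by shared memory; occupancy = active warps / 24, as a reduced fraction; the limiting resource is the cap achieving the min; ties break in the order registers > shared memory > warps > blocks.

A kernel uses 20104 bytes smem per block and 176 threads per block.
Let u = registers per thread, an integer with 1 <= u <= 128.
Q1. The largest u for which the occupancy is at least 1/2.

Answer: u = 85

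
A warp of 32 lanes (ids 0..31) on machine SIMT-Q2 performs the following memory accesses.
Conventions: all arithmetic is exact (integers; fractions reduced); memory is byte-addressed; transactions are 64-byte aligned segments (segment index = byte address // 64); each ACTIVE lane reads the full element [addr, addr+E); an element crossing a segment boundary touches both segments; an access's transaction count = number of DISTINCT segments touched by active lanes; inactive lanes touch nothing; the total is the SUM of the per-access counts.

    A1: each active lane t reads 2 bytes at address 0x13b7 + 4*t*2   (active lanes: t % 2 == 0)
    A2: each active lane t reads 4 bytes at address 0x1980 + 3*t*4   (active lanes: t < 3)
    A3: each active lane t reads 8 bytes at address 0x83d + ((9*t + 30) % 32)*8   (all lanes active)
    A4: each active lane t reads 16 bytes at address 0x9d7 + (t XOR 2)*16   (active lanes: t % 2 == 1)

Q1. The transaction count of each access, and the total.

A1: 5 transactions
A2: 1 transaction
A3: 5 transactions
A4: 9 transactions

Answer: 5,1,5,9; total 20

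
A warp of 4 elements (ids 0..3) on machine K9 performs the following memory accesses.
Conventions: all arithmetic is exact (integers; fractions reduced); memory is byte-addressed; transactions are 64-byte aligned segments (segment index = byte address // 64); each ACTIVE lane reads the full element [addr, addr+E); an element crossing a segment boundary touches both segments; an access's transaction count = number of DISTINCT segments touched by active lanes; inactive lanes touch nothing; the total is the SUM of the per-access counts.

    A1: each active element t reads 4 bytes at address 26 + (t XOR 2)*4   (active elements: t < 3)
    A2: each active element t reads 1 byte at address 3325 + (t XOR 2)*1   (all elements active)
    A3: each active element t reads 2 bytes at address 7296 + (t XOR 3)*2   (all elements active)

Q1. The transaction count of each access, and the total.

A1: 1 transaction
A2: 2 transactions
A3: 1 transaction

Answer: 1,2,1; total 4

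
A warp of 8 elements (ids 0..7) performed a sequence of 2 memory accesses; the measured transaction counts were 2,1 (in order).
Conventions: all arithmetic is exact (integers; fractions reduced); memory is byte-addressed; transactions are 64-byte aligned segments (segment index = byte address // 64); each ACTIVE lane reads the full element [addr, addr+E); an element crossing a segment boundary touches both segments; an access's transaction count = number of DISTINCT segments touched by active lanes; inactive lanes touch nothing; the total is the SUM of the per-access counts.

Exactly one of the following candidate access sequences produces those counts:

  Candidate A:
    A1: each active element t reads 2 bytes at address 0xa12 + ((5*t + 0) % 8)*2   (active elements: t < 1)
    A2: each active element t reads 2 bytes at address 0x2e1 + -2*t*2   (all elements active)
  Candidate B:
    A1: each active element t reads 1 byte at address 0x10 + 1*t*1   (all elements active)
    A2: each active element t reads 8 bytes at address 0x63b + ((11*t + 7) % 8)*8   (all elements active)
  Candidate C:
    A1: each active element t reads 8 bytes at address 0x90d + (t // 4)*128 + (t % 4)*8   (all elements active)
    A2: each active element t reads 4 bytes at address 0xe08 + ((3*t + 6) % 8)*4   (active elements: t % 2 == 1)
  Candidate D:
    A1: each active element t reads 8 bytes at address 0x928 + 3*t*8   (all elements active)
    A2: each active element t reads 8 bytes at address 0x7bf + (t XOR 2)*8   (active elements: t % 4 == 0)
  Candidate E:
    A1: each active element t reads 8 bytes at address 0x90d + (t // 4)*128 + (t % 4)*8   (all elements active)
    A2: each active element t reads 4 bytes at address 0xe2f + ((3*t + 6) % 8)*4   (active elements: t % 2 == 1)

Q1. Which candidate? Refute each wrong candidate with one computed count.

A: A1 gives 1 transaction, not 2
B: A1 gives 1 transaction, not 2
D: A1 gives 4 transactions, not 2
E: A2 gives 2 transactions, not 1
C: all counts match (2,1)

Answer: C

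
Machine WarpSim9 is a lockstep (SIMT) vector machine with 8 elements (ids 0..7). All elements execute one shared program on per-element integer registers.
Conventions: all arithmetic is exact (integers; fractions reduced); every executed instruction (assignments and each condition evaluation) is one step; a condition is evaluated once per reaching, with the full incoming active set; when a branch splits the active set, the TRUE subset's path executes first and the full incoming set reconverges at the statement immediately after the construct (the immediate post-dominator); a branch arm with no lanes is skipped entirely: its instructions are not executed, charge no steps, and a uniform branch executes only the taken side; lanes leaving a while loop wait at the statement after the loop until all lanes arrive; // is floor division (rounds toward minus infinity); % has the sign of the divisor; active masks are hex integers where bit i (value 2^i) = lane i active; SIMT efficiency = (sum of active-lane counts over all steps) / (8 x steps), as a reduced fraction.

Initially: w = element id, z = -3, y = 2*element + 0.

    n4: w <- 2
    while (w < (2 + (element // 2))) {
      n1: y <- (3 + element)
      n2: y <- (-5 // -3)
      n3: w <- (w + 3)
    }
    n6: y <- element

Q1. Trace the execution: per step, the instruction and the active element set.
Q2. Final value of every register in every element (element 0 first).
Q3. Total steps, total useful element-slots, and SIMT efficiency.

step 0: w <- 2                       0xff
step 1: eval (w < (2 + (element // 2))) 0xff
step 2: y <- (3 + element)           0xfc
step 3: y <- (-5 // -3)              0xfc
step 4: w <- (w + 3)                 0xfc
step 5: eval (w < (2 + (element // 2))) 0xfc
step 6: y <- element                 0xff

Answer: 7 steps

w: 2,2,5,5,5,5,5,5
z: -3,-3,-3,-3,-3,-3,-3,-3
y: 0,1,2,3,4,5,6,7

steps = 7; useful = 48; efficiency = 48/56 = 6/7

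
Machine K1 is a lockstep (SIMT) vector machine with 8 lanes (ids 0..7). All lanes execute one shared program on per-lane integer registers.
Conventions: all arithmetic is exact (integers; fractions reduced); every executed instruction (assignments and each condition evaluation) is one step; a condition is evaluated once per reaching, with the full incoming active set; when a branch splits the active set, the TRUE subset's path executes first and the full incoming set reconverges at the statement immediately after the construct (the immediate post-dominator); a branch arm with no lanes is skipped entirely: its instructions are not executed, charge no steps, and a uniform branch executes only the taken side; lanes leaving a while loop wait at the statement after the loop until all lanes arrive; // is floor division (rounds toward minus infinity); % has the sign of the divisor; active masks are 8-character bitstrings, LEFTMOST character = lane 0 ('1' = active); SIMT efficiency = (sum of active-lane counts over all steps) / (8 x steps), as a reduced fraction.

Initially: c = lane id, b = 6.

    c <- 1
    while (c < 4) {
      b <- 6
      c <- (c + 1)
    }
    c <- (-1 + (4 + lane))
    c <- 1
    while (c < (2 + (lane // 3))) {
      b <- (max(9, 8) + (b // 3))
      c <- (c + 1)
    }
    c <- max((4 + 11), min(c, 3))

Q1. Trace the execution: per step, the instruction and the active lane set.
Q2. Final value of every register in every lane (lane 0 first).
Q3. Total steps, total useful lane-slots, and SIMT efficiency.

step 0: c <- 1                       11111111
step 1: eval (c < 4)                 11111111
step 2: b <- 6                       11111111
step 3: c <- (c + 1)                 11111111
step 4: eval (c < 4)                 11111111
step 5: b <- 6                       11111111
step 6: c <- (c + 1)                 11111111
step 7: eval (c < 4)                 11111111
step 8: b <- 6                       11111111
step 9: c <- (c + 1)                 11111111
step 10: eval (c < 4)                 11111111
step 11: c <- (-1 + (4 + lane))       11111111
step 12: c <- 1                       11111111
step 13: eval (c < (2 + (lane // 3))) 11111111
step 14: b <- (max(9, 8) + (b // 3))  11111111
step 15: c <- (c + 1)                 11111111
step 16: eval (c < (2 + (lane // 3))) 11111111
step 17: b <- (max(9, 8) + (b // 3))  00011111
step 18: c <- (c + 1)                 00011111
step 19: eval (c < (2 + (lane // 3))) 00011111
step 20: b <- (max(9, 8) + (b // 3))  00000011
step 21: c <- (c + 1)                 00000011
step 22: eval (c < (2 + (lane // 3))) 00000011
step 23: c <- max((4 + 11), min(c, 3)) 11111111

Answer: 24 steps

c: 15,15,15,15,15,15,15,15
b: 11,11,11,12,12,12,13,13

steps = 24; useful = 165; efficiency = 165/192 = 55/64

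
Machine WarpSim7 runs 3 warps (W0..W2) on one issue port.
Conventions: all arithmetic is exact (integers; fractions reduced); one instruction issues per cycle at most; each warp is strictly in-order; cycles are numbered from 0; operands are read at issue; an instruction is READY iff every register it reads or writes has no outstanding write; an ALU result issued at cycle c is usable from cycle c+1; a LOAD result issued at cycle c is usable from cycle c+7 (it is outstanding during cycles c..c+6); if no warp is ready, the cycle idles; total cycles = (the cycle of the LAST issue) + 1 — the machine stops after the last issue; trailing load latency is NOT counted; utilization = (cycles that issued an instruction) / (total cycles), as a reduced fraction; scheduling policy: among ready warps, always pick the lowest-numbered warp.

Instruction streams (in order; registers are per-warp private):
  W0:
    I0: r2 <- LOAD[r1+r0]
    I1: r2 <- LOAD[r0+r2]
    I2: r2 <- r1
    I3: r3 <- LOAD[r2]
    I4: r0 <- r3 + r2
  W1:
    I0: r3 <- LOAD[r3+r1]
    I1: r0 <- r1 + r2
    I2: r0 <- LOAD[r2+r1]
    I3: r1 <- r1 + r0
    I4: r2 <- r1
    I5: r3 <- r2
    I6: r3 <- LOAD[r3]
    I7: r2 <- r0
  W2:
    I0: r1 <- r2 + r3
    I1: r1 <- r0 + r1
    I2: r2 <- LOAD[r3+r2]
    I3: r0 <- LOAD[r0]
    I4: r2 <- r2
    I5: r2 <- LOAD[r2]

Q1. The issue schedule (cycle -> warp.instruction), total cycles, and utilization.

cycle 0: W0.I0
cycle 1: W1.I0
cycle 2: W1.I1
cycle 3: W1.I2
cycle 4: W2.I0
cycle 5: W2.I1
cycle 6: W2.I2
cycle 7: W0.I1
cycle 8: W2.I3
cycle 9: idle
cycle 10: W1.I3
cycle 11: W1.I4
cycle 12: W1.I5
cycle 13: W1.I6
cycle 14: W0.I2
cycle 15: W0.I3
cycle 16: W1.I7
cycle 17: W2.I4
cycle 18: W2.I5
cycle 19: idle
cycle 20: idle
cycle 21: idle
cycle 22: W0.I4

Answer: 23 cycles, utilization 19/23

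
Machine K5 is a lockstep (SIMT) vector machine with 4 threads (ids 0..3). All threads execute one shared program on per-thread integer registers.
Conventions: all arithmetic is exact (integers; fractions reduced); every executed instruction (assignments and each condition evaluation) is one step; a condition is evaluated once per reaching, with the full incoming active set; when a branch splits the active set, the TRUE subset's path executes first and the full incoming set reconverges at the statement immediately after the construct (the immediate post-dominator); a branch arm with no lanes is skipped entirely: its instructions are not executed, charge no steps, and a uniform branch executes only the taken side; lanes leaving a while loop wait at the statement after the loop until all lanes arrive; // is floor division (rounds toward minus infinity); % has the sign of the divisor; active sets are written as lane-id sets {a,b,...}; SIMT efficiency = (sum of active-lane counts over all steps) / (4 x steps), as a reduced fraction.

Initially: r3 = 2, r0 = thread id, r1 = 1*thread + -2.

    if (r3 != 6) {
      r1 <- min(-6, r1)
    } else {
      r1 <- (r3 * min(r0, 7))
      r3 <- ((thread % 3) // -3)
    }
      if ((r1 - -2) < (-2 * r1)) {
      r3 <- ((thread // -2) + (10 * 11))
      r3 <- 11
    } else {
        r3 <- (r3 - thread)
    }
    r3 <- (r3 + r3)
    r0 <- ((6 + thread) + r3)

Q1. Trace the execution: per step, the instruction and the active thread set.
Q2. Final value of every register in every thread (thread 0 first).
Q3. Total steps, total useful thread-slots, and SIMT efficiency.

step 0: eval (r3 != 6)               {0,1,2,3}
step 1: r1 <- min(-6, r1)            {0,1,2,3}
step 2: eval ((r1 - -2) < (-2 * r1)) {0,1,2,3}
step 3: r3 <- ((thread // -2) + (10 * 11)) {0,1,2,3}
step 4: r3 <- 11                     {0,1,2,3}
step 5: r3 <- (r3 + r3)              {0,1,2,3}
step 6: r0 <- ((6 + thread) + r3)    {0,1,2,3}

Answer: 7 steps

r3: 22,22,22,22
r0: 28,29,30,31
r1: -6,-6,-6,-6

steps = 7; useful = 28; efficiency = 28/28 = 1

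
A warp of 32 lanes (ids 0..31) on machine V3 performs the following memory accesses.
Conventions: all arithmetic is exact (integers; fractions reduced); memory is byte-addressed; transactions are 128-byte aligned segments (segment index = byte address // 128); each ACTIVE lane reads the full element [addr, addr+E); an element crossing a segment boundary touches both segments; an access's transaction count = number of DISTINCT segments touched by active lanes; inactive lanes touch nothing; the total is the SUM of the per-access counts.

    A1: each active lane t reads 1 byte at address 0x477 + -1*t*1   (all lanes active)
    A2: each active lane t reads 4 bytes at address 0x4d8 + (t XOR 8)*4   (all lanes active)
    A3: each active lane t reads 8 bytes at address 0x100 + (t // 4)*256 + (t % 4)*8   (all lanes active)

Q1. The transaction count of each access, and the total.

A1: 1 transaction
A2: 2 transactions
A3: 8 transactions

Answer: 1,2,8; total 11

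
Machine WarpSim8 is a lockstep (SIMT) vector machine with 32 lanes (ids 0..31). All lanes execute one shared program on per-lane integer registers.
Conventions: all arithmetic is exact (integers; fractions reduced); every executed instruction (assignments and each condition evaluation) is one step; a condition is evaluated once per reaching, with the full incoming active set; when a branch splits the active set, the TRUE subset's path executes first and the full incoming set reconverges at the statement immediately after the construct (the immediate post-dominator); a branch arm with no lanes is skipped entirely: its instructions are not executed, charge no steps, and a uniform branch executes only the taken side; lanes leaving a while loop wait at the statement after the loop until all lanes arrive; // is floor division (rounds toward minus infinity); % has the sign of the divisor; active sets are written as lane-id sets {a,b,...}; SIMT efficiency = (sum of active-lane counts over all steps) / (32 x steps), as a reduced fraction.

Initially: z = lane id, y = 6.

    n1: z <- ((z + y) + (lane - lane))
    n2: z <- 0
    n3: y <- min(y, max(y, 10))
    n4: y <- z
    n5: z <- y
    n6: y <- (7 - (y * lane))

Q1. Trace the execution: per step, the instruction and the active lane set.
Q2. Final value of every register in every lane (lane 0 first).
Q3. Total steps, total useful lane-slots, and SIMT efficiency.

step 0: z <- ((z + y) + (lane - lane)) {0,1,2,3,4,5,6,7,8,9,10,11,12,13,14,15,16,17,18,19,20,21,22,23,24,25,26,27,28,29,30,31}
step 1: z <- 0                       {0,1,2,3,4,5,6,7,8,9,10,11,12,13,14,15,16,17,18,19,20,21,22,23,24,25,26,27,28,29,30,31}
step 2: y <- min(y, max(y, 10))      {0,1,2,3,4,5,6,7,8,9,10,11,12,13,14,15,16,17,18,19,20,21,22,23,24,25,26,27,28,29,30,31}
step 3: y <- z                       {0,1,2,3,4,5,6,7,8,9,10,11,12,13,14,15,16,17,18,19,20,21,22,23,24,25,26,27,28,29,30,31}
step 4: z <- y                       {0,1,2,3,4,5,6,7,8,9,10,11,12,13,14,15,16,17,18,19,20,21,22,23,24,25,26,27,28,29,30,31}
step 5: y <- (7 - (y * lane))        {0,1,2,3,4,5,6,7,8,9,10,11,12,13,14,15,16,17,18,19,20,21,22,23,24,25,26,27,28,29,30,31}

Answer: 6 steps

z: 0,0,0,0,0,0,0,0,0,0,0,0,0,0,0,0,0,0,0,0,0,0,0,0,0,0,0,0,0,0,0,0
y: 7,7,7,7,7,7,7,7,7,7,7,7,7,7,7,7,7,7,7,7,7,7,7,7,7,7,7,7,7,7,7,7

steps = 6; useful = 192; efficiency = 192/192 = 1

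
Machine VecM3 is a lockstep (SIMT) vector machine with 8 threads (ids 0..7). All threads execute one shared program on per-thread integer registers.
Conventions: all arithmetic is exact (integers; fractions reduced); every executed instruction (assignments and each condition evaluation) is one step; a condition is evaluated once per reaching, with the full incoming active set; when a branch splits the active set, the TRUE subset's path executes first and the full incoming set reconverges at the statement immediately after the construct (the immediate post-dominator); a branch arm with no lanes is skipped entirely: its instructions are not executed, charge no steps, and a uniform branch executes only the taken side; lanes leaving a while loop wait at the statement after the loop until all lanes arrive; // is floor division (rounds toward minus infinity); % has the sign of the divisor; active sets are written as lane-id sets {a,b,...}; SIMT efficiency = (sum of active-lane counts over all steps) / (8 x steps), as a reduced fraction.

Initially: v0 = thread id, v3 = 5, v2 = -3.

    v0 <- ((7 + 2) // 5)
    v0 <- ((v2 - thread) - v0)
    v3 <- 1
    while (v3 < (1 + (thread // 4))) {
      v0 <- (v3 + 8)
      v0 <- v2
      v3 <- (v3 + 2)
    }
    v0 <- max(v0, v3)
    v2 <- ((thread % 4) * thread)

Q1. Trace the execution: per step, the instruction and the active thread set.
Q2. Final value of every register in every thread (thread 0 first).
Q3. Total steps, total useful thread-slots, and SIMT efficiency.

step 0: v0 <- ((7 + 2) // 5)         {0,1,2,3,4,5,6,7}
step 1: v0 <- ((v2 - thread) - v0)   {0,1,2,3,4,5,6,7}
step 2: v3 <- 1                      {0,1,2,3,4,5,6,7}
step 3: eval (v3 < (1 + (thread // 4))) {0,1,2,3,4,5,6,7}
step 4: v0 <- (v3 + 8)               {4,5,6,7}
step 5: v0 <- v2                     {4,5,6,7}
step 6: v3 <- (v3 + 2)               {4,5,6,7}
step 7: eval (v3 < (1 + (thread // 4))) {4,5,6,7}
step 8: v0 <- max(v0, v3)            {0,1,2,3,4,5,6,7}
step 9: v2 <- ((thread % 4) * thread) {0,1,2,3,4,5,6,7}

Answer: 10 steps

v0: 1,1,1,1,3,3,3,3
v3: 1,1,1,1,3,3,3,3
v2: 0,1,4,9,0,5,12,21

steps = 10; useful = 64; efficiency = 64/80 = 4/5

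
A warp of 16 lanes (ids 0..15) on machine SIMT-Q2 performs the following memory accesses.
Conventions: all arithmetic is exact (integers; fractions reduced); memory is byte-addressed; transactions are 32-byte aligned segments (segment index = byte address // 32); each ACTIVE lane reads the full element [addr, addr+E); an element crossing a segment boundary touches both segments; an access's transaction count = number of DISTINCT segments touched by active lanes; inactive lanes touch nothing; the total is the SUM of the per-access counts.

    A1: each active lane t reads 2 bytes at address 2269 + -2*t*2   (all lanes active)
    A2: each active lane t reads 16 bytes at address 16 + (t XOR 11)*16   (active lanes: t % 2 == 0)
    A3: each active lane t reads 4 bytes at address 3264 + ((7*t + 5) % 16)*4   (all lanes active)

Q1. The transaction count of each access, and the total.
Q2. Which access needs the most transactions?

A1: 2 transactions
A2: 8 transactions
A3: 2 transactions

Answer: 2,8,2; total 12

Answer: A2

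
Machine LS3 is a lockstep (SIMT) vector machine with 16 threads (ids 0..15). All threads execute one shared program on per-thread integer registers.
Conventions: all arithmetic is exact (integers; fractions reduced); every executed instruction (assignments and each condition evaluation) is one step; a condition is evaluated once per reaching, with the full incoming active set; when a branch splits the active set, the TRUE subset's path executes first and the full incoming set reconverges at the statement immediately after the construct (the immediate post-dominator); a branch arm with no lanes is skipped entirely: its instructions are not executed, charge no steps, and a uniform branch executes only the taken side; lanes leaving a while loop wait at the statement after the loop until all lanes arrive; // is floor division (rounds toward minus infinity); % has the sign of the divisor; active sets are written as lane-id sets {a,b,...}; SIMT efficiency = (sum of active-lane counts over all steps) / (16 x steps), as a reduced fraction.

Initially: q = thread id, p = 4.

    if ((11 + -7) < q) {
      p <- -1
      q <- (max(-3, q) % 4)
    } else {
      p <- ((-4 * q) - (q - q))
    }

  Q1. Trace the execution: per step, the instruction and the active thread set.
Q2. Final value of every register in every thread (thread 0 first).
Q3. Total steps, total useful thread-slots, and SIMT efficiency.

step 0: eval ((11 + -7) < q)         {0,1,2,3,4,5,6,7,8,9,10,11,12,13,14,15}
step 1: p <- -1                      {5,6,7,8,9,10,11,12,13,14,15}
step 2: q <- (max(-3, q) % 4)        {5,6,7,8,9,10,11,12,13,14,15}
step 3: p <- ((-4 * q) - (q - q))    {0,1,2,3,4}

Answer: 4 steps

q: 0,1,2,3,4,1,2,3,0,1,2,3,0,1,2,3
p: 0,-4,-8,-12,-16,-1,-1,-1,-1,-1,-1,-1,-1,-1,-1,-1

steps = 4; useful = 43; efficiency = 43/64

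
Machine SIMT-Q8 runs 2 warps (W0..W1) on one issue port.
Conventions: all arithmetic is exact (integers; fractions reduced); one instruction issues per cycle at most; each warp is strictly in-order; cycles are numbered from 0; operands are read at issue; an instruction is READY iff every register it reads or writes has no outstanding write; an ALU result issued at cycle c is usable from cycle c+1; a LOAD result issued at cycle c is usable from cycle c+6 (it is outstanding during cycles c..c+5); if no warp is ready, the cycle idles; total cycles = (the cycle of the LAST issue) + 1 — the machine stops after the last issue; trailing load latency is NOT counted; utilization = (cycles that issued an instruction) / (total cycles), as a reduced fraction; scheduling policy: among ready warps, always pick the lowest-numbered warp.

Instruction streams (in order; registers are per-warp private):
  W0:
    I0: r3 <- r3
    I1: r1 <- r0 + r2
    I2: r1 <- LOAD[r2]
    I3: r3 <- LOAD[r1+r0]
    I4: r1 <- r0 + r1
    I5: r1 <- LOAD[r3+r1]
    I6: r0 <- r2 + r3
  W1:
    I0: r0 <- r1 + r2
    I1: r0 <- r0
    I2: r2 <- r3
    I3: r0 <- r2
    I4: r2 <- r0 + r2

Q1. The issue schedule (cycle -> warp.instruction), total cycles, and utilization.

cycle 0: W0.I0
cycle 1: W0.I1
cycle 2: W0.I2
cycle 3: W1.I0
cycle 4: W1.I1
cycle 5: W1.I2
cycle 6: W1.I3
cycle 7: W1.I4
cycle 8: W0.I3
cycle 9: W0.I4
cycle 10: idle
cycle 11: idle
cycle 12: idle
cycle 13: idle
cycle 14: W0.I5
cycle 15: W0.I6

Answer: 16 cycles, utilization 3/4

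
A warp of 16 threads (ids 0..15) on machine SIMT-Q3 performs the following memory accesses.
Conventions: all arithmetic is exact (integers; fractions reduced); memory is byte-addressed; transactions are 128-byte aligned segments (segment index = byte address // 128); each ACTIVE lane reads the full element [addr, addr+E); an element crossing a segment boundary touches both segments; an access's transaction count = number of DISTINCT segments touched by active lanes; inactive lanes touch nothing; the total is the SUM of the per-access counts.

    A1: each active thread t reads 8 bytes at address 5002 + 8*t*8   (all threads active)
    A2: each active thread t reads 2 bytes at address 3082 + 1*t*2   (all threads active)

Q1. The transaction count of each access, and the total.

A1: 8 transactions
A2: 1 transaction

Answer: 8,1; total 9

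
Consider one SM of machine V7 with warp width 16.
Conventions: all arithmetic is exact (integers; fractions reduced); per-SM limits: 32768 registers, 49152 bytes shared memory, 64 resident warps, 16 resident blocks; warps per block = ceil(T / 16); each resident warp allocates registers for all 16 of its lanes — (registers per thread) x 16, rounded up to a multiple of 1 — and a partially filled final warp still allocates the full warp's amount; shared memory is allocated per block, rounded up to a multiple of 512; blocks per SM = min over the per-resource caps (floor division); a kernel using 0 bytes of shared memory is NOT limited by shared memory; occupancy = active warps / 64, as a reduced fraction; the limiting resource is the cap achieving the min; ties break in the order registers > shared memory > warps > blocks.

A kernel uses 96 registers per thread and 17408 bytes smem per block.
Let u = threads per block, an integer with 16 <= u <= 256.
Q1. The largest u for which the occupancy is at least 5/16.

Answer: u = 160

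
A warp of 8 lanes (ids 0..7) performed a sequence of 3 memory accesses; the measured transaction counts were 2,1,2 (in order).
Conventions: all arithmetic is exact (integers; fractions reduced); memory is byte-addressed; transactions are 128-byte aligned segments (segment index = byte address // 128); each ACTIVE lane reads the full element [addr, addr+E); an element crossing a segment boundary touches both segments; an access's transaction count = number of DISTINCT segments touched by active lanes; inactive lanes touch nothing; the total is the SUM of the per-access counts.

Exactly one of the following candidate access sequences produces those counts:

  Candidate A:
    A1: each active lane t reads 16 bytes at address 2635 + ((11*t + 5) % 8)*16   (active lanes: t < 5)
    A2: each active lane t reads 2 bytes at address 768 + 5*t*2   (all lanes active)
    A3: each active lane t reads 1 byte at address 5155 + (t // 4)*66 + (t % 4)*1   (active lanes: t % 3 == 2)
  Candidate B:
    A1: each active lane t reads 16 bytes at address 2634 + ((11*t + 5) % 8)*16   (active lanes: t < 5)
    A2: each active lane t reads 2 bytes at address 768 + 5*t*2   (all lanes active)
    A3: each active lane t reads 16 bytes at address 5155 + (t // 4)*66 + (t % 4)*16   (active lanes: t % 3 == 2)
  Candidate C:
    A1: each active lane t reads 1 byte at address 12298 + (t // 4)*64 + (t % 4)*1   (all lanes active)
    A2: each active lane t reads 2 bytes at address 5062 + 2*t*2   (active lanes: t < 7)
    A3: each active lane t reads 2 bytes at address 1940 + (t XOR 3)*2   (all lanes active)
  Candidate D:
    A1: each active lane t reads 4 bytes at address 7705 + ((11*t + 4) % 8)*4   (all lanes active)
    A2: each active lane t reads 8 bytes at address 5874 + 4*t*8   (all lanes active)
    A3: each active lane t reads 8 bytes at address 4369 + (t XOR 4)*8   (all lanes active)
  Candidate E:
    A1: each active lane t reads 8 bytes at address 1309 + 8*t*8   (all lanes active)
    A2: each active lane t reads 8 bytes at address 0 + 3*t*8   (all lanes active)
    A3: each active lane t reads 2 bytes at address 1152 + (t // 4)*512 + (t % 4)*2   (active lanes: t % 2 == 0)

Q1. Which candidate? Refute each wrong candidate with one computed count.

A: A3 gives 1 transaction, not 2
C: A1 gives 1 transaction, not 2
D: A1 gives 1 transaction, not 2
E: A1 gives 4 transactions, not 2
B: all counts match (2,1,2)

Answer: B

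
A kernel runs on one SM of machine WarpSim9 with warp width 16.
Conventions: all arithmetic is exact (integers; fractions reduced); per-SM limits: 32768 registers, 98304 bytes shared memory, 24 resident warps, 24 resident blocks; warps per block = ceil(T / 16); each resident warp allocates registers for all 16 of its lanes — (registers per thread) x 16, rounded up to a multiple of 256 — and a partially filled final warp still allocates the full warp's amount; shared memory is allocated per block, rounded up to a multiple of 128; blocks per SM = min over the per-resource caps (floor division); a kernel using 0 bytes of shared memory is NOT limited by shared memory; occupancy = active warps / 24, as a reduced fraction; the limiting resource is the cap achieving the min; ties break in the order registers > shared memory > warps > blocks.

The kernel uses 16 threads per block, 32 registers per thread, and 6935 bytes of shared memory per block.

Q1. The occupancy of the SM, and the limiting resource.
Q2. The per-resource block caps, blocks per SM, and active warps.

Answer: occupancy 13/24, limited by shared memory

registers: 64 blocks
shared memory: 13 blocks
warps: 24 blocks
blocks: 24 blocks

Answer: 13 blocks, 13 active warps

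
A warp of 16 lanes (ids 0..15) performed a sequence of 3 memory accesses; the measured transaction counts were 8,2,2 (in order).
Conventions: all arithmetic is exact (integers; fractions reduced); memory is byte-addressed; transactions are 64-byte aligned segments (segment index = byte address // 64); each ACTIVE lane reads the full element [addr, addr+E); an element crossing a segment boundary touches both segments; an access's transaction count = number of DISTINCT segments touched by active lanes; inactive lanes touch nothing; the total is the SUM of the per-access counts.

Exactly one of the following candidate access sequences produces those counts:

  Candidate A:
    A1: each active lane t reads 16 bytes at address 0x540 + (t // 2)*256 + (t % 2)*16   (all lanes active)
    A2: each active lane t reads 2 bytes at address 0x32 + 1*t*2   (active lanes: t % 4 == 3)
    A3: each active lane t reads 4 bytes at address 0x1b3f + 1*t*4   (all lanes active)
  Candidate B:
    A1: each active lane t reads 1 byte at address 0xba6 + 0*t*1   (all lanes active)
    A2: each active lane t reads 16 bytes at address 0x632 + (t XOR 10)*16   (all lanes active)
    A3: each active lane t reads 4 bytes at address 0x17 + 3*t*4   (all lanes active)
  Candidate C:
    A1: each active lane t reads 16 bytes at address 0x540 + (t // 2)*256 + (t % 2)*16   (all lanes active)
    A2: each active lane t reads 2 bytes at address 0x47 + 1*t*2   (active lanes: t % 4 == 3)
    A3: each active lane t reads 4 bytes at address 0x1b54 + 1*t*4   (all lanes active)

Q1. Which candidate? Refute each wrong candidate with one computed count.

B: A1 gives 1 transaction, not 8
C: A2 gives 1 transaction, not 2
A: all counts match (8,2,2)

Answer: A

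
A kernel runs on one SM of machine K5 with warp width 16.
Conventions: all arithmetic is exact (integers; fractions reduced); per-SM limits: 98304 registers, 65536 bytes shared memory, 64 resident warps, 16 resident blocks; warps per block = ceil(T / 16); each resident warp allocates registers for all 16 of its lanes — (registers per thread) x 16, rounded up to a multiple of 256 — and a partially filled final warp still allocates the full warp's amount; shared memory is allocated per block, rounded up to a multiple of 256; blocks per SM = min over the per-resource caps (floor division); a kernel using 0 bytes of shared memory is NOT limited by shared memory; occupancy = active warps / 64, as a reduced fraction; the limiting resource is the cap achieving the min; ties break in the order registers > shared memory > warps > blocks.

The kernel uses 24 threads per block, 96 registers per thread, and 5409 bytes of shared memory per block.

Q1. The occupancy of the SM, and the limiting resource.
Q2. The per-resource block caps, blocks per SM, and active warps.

Answer: occupancy 11/32, limited by shared memory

registers: 32 blocks
shared memory: 11 blocks
warps: 32 blocks
blocks: 16 blocks

Answer: 11 blocks, 22 active warps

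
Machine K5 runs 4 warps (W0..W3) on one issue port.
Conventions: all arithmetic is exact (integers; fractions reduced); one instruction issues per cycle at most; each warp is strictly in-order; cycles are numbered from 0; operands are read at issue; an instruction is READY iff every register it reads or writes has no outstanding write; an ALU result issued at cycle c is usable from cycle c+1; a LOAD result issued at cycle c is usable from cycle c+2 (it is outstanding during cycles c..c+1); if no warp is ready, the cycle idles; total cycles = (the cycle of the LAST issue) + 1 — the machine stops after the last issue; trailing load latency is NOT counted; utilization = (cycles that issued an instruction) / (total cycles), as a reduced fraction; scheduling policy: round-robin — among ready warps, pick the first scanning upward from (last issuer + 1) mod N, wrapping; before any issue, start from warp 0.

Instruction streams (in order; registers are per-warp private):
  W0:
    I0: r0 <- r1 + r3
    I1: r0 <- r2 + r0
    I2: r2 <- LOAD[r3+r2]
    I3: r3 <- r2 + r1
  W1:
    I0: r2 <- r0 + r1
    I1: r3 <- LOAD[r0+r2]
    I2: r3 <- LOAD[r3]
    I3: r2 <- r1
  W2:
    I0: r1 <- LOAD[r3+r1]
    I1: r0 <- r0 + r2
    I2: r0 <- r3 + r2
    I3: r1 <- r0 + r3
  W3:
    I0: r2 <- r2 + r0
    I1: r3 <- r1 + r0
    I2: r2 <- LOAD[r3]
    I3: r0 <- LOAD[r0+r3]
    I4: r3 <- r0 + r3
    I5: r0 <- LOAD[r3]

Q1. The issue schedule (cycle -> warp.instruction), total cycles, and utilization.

cycle 0: W0.I0
cycle 1: W1.I0
cycle 2: W2.I0
cycle 3: W3.I0
cycle 4: W0.I1
cycle 5: W1.I1
cycle 6: W2.I1
cycle 7: W3.I1
cycle 8: W0.I2
cycle 9: W1.I2
cycle 10: W2.I2
cycle 11: W3.I2
cycle 12: W0.I3
cycle 13: W1.I3
cycle 14: W2.I3
cycle 15: W3.I3
cycle 16: idle
cycle 17: W3.I4
cycle 18: W3.I5

Answer: 19 cycles, utilization 18/19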